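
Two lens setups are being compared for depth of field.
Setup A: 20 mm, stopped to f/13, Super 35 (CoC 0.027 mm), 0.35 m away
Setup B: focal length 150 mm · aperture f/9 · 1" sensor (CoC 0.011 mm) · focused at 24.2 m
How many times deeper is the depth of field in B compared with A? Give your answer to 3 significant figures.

Setup A: H = 20²/(13×0.027) + 20 ≈ 1159.6 mm; DoF = Df − Dn = 492.66 − 271.41 ≈ 221.25 mm.
Setup B: H = 150²/(9×0.011) + 150 ≈ 227422.7 mm; DoF = Df − Dn = 27063.9 − 21884.2 ≈ 5179.7 mm.
Ratio = 5179.7 / 221.25 ≈ 23.4.

23.4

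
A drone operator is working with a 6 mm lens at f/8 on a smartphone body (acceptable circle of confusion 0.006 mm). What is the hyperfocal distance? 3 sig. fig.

Hyperfocal distance H = f²/(N·c) + f = 6²/(8 × 0.006) + 6 = 36/0.048 + 6 ≈ 756.0 mm ≈ 0.756 m.

0.756 m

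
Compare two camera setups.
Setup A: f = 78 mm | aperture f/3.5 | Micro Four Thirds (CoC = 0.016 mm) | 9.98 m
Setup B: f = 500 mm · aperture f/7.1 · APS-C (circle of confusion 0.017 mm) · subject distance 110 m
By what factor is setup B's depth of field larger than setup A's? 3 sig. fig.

Setup A: H = 78²/(3.5×0.016) + 78 ≈ 108720.9 mm; DoF = Df − Dn = 10980.8 − 9146.4 ≈ 1834.4 mm.
Setup B: H = 500²/(7.1×0.017) + 500 ≈ 2071751.0 mm; DoF = Df − Dn = 116140 − 104477 ≈ 11663 mm.
Ratio = 11663 / 1834.4 ≈ 6.36.

6.36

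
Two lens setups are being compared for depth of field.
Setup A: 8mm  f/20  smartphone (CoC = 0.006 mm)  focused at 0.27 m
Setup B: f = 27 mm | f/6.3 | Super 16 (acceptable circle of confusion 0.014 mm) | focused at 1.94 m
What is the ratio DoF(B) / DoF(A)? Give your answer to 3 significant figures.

2.71

Setup A: H = 8²/(20×0.006) + 8 ≈ 541.3 mm; DoF = Df − Dn = 530.71 − 181.06 ≈ 349.65 mm.
Setup B: H = 27²/(6.3×0.014) + 27 ≈ 8292.3 mm; DoF = Df − Dn = 2524.23 − 1575.38 ≈ 948.85 mm.
Ratio = 948.85 / 349.65 ≈ 2.71.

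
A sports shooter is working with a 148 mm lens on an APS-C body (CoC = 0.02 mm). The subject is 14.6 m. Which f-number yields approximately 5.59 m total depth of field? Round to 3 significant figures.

Write h = H − f = f²/(N·c). The thin-lens limits are Dn = s·h/(h + (s−f)) and Df = s·h/(h − (s−f)), so DoF = Df − Dn = 2·s·(s−f)·h / (h² − (s−f)²).
That is a quadratic in h: DoF·h² − 2·s·(s−f)·h − DoF·(s−f)² = 0 ⇒ h = (s−f)·(s + √(s² + DoF²)) / DoF = 14452 × (14600 + √(14600² + 5590²)) / 5590 = 14452 × (14600 + 15633.6) / 5590 ≈ 78164 mm.
Then N = f²/(c·h) = 148² / (0.02 × 78164) = 21904 / 1563.3 ≈ 14.

f/14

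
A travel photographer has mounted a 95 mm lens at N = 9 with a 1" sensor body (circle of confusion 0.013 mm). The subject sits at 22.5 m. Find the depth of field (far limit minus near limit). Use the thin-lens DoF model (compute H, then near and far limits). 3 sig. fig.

14.3 m

Hyperfocal distance H = f²/(N·c) + f = 95²/(9 × 0.013) + 95 = 9025/0.117 + 95 ≈ 77231.8 mm ≈ 77.23 m.
Near limit Dn = s·(H − f)/(H + s − 2f) = 22500 × (77231.8 − 95) / (77231.8 + 22500 − 2 × 95) = 22500 × 77136.8 / 99541.8 ≈ 17436 mm.
Far limit Df = s·(H − f)/(H − s) = 22500 × (77231.8 − 95) / (77231.8 − 22500) = 22500 × 77136.8 / 54731.8 ≈ 31711 mm.
Depth of field = Df − Dn = 31711 − 17436 ≈ 14275 mm ≈ 14.3 m.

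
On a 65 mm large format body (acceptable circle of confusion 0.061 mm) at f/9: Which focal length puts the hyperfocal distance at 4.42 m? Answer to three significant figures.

49.0 mm

From H = f²/(N·c) + f, with f ≪ H: f ≈ √(H·N·c) = √(4420 × 9 × 0.061) = √2426.6 ≈ 49.26 mm.
Exact: f² + N·c·f − N·c·H = 0 ⇒ f = (−N·c + √((N·c)² + 4·N·c·H))/2 = (−0.549 + √9706.6)/2 ≈ 48.987 mm ≈ 49.0 mm.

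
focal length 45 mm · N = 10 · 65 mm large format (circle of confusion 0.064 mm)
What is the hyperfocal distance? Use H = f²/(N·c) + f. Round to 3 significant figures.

3.21 m

Hyperfocal distance H = f²/(N·c) + f = 45²/(10 × 0.064) + 45 = 2025/0.64 + 45 ≈ 3209.1 mm ≈ 3.21 m.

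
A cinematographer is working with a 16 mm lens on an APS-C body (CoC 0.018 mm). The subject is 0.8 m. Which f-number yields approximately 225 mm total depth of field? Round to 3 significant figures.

f/2.50

Write h = H − f = f²/(N·c). The thin-lens limits are Dn = s·h/(h + (s−f)) and Df = s·h/(h − (s−f)), so DoF = Df − Dn = 2·s·(s−f)·h / (h² − (s−f)²).
That is a quadratic in h: DoF·h² − 2·s·(s−f)·h − DoF·(s−f)² = 0 ⇒ h = (s−f)·(s + √(s² + DoF²)) / DoF = 784 × (800 + √(800² + 225²)) / 225 = 784 × (800 + 831.039) / 225 ≈ 5683.3 mm.
Then N = f²/(c·h) = 16² / (0.018 × 5683.3) = 256 / 102.30 ≈ 2.50.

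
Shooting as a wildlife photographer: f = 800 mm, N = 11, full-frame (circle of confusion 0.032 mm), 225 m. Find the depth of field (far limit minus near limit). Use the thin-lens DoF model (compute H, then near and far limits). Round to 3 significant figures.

56.3 m

Hyperfocal distance H = f²/(N·c) + f = 800²/(11 × 0.032) + 800 = 640000/0.352 + 800 ≈ 1818981.8 mm ≈ 1819 m.
Near limit Dn = s·(H − f)/(H + s − 2f) = 225000 × (1818981.8 − 800) / (1818981.8 + 225000 − 2 × 800) = 225000 × 1818181.8 / 2042381.8 ≈ 200301 mm.
Far limit Df = s·(H − f)/(H − s) = 225000 × (1818981.8 − 800) / (1818981.8 − 225000) = 225000 × 1818181.8 / 1593981.8 ≈ 256647 mm.
Depth of field = Df − Dn = 256647 − 200301 ≈ 56346 mm ≈ 56.3 m.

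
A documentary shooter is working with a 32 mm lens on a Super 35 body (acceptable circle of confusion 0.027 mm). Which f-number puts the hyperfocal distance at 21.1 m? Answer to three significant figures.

f/1.80

Rearrange H = f²/(N·c) + f for N: N = f² / ((H − f)·c).
N = 32² / ((21100 − 32) × 0.027) = 1024 / 568.8 ≈ 1.80.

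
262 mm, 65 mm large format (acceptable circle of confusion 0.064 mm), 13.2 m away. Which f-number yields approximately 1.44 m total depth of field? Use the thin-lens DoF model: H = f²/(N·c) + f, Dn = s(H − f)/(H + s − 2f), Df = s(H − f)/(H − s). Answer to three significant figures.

f/4.51

Write h = H − f = f²/(N·c). The thin-lens limits are Dn = s·h/(h + (s−f)) and Df = s·h/(h − (s−f)), so DoF = Df − Dn = 2·s·(s−f)·h / (h² − (s−f)²).
That is a quadratic in h: DoF·h² − 2·s·(s−f)·h − DoF·(s−f)² = 0 ⇒ h = (s−f)·(s + √(s² + DoF²)) / DoF = 12938 × (13200 + √(13200² + 1440²)) / 1440 = 12938 × (13200 + 13278.3) / 1440 ≈ 237900 mm.
Then N = f²/(c·h) = 262² / (0.064 × 237900) = 68644 / 15226 ≈ 4.51.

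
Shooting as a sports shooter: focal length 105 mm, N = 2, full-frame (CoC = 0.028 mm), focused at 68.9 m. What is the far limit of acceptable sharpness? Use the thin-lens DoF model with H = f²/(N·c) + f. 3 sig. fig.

106 m

Hyperfocal distance H = f²/(N·c) + f = 105²/(2 × 0.028) + 105 = 11025/0.056 + 105 ≈ 196980.0 mm ≈ 197.0 m.
Far limit Df = s·(H − f)/(H − s) = 68900 × (196980.0 − 105) / (196980.0 − 68900) = 68900 × 196875.0 / 128080.0 ≈ 105908 mm ≈ 106 m.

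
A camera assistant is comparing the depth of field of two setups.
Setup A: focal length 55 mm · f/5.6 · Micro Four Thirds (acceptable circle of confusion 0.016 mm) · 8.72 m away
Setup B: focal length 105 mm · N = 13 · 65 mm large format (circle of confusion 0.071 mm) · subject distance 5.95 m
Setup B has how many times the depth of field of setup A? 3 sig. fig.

1.60

Setup A: H = 55²/(5.6×0.016) + 55 ≈ 33816.2 mm; DoF = Df − Dn = 11730.8 − 6939.1 ≈ 4791.7 mm.
Setup B: H = 105²/(13×0.071) + 105 ≈ 12049.7 mm; DoF = Df − Dn = 11651.5 − 3995.1 ≈ 7656.4 mm.
Ratio = 7656.4 / 4791.7 ≈ 1.60.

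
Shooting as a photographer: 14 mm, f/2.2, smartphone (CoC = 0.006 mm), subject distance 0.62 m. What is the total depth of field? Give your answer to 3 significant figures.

50.7 mm

Hyperfocal distance H = f²/(N·c) + f = 14²/(2.2 × 0.006) + 14 = 196/0.0132 + 14 ≈ 14862.5 mm ≈ 14.86 m.
Near limit Dn = s·(H − f)/(H + s − 2f) = 620 × (14862.5 − 14) / (14862.5 + 620 − 2 × 14) = 620 × 14848.5 / 15454.5 ≈ 595.689 mm.
Far limit Df = s·(H − f)/(H − s) = 620 × (14862.5 − 14) / (14862.5 − 620) = 620 × 14848.5 / 14242.5 ≈ 646.380 mm.
Depth of field = Df − Dn = 646.380 − 595.689 ≈ 50.691 mm.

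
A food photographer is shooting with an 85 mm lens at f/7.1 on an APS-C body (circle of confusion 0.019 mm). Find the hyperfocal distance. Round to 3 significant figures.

53.6 m

Hyperfocal distance H = f²/(N·c) + f = 85²/(7.1 × 0.019) + 85 = 7225/0.1349 + 85 ≈ 53643.2 mm ≈ 53.6 m.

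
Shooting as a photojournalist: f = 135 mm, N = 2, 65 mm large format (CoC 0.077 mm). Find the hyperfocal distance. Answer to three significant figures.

118 m

Hyperfocal distance H = f²/(N·c) + f = 135²/(2 × 0.077) + 135 = 18225/0.154 + 135 ≈ 118479.2 mm ≈ 118 m.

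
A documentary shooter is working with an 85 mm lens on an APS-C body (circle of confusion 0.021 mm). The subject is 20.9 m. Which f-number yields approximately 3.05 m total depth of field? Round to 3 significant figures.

Write h = H − f = f²/(N·c). The thin-lens limits are Dn = s·h/(h + (s−f)) and Df = s·h/(h − (s−f)), so DoF = Df − Dn = 2·s·(s−f)·h / (h² − (s−f)²).
That is a quadratic in h: DoF·h² − 2·s·(s−f)·h − DoF·(s−f)² = 0 ⇒ h = (s−f)·(s + √(s² + DoF²)) / DoF = 20815 × (20900 + √(20900² + 3050²)) / 3050 = 20815 × (20900 + 21121.4) / 3050 ≈ 286779 mm.
Then N = f²/(c·h) = 85² / (0.021 × 286779) = 7225 / 6022.4 ≈ 1.20.

f/1.20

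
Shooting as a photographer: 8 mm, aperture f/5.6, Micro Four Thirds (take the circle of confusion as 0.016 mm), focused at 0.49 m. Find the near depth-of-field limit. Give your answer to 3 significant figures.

293 mm

Hyperfocal distance H = f²/(N·c) + f = 8²/(5.6 × 0.016) + 8 = 64/0.0896 + 8 ≈ 722.3 mm ≈ 0.722 m.
Near limit Dn = s·(H − f)/(H + s − 2f) = 490 × (722.3 − 8) / (722.3 + 490 − 2 × 8) = 490 × 714.3 / 1196.3 ≈ 292.57 mm.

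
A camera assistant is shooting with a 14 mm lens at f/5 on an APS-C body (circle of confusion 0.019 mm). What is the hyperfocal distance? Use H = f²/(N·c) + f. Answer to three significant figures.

2.08 m

Hyperfocal distance H = f²/(N·c) + f = 14²/(5 × 0.019) + 14 = 196/0.095 + 14 ≈ 2077.2 mm ≈ 2.08 m.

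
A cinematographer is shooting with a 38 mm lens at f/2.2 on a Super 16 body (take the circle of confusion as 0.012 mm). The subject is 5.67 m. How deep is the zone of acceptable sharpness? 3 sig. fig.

1.18 m

Hyperfocal distance H = f²/(N·c) + f = 38²/(2.2 × 0.012) + 38 = 1444/0.0264 + 38 ≈ 54735.0 mm ≈ 54.73 m.
Near limit Dn = s·(H − f)/(H + s − 2f) = 5670 × (54735.0 − 38) / (54735.0 + 5670 − 2 × 38) = 5670 × 54697.0 / 60329.0 ≈ 5140.7 mm.
Far limit Df = s·(H − f)/(H − s) = 5670 × (54735.0 − 38) / (54735.0 − 5670) = 5670 × 54697.0 / 49065.0 ≈ 6320.8 mm.
Depth of field = Df − Dn = 6320.8 − 5140.7 ≈ 1180.1 mm ≈ 1.18 m.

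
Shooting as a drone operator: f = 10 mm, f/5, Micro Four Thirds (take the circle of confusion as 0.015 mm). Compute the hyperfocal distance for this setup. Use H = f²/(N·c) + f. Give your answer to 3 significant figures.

1.34 m

Hyperfocal distance H = f²/(N·c) + f = 10²/(5 × 0.015) + 10 = 100/0.075 + 10 ≈ 1343.3 mm ≈ 1.34 m.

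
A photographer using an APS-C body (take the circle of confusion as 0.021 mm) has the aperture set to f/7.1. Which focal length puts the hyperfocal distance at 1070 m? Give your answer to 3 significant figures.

399 mm

From H = f²/(N·c) + f, with f ≪ H: f ≈ √(H·N·c) = √(1070000 × 7.1 × 0.021) = √159537 ≈ 399.4 mm.
The +f correction barely moves this — solving exactly, f² + N·c·f − N·c·H = 0 ⇒ f = (−N·c + √((N·c)² + 4·N·c·H))/2 = (−0.1491 + √638148)/2 ≈ 399.35 mm, so f ≈ 399 mm.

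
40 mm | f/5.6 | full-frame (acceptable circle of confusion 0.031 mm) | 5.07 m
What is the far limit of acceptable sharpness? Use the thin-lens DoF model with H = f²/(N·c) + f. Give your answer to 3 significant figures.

Hyperfocal distance H = f²/(N·c) + f = 40²/(5.6 × 0.031) + 40 = 1600/0.1736 + 40 ≈ 9256.6 mm ≈ 9.257 m.
Far limit Df = s·(H − f)/(H − s) = 5070 × (9256.6 − 40) / (9256.6 − 5070) = 5070 × 9216.6 / 4186.6 ≈ 11161 mm ≈ 11.2 m.

11.2 m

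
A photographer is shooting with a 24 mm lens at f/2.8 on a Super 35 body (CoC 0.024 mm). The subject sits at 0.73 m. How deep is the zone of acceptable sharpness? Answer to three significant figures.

Hyperfocal distance H = f²/(N·c) + f = 24²/(2.8 × 0.024) + 24 = 576/0.0672 + 24 ≈ 8595.4 mm ≈ 8.595 m.
Near limit Dn = s·(H − f)/(H + s − 2f) = 730 × (8595.4 − 24) / (8595.4 + 730 − 2 × 24) = 730 × 8571.4 / 9277.4 ≈ 674.45 mm.
Far limit Df = s·(H − f)/(H − s) = 730 × (8595.4 − 24) / (8595.4 − 730) = 730 × 8571.4 / 7865.4 ≈ 795.52 mm.
Depth of field = Df − Dn = 795.52 − 674.45 ≈ 121.07 mm.

121 mm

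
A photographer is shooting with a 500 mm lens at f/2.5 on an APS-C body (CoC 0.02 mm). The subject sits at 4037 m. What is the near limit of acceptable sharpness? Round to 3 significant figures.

Hyperfocal distance H = f²/(N·c) + f = 500²/(2.5 × 0.02) + 500 = 250000/0.05 + 500 ≈ 5000500.0 mm ≈ 5000 m.
Near limit Dn = s·(H − f)/(H + s − 2f) = 4037000 × (5000500.0 − 500) / (5000500.0 + 4037000 − 2 × 500) = 4037000 × 5000000.0 / 9036500.0 ≈ 2233719 mm ≈ 2230 m.

2230 m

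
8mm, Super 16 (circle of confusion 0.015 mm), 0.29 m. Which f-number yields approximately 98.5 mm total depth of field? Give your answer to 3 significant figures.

Write h = H − f = f²/(N·c). The thin-lens limits are Dn = s·h/(h + (s−f)) and Df = s·h/(h − (s−f)), so DoF = Df − Dn = 2·s·(s−f)·h / (h² − (s−f)²).
That is a quadratic in h: DoF·h² − 2·s·(s−f)·h − DoF·(s−f)² = 0 ⇒ h = (s−f)·(s + √(s² + DoF²)) / DoF = 282 × (290 + √(290² + 98.5²)) / 98.5 = 282 × (290 + 306.272) / 98.5 ≈ 1707.1 mm.
Then N = f²/(c·h) = 8² / (0.015 × 1707.1) = 64 / 25.606 ≈ 2.50.

f/2.50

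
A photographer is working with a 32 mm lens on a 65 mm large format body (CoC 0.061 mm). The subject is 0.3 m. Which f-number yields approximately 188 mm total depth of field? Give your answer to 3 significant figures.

f/18

Write h = H − f = f²/(N·c). The thin-lens limits are Dn = s·h/(h + (s−f)) and Df = s·h/(h − (s−f)), so DoF = Df − Dn = 2·s·(s−f)·h / (h² − (s−f)²).
That is a quadratic in h: DoF·h² − 2·s·(s−f)·h − DoF·(s−f)² = 0 ⇒ h = (s−f)·(s + √(s² + DoF²)) / DoF = 268 × (300 + √(300² + 188²)) / 188 = 268 × (300 + 354.040) / 188 ≈ 932.35 mm.
Then N = f²/(c·h) = 32² / (0.061 × 932.35) = 1024 / 56.874 ≈ 18.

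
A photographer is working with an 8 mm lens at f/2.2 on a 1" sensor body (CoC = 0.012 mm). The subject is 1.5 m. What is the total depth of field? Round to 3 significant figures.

2.97 m

Hyperfocal distance H = f²/(N·c) + f = 8²/(2.2 × 0.012) + 8 = 64/0.0264 + 8 ≈ 2432.2 mm ≈ 2.432 m.
Near limit Dn = s·(H − f)/(H + s − 2f) = 1500 × (2432.2 − 8) / (2432.2 + 1500 − 2 × 8) = 1500 × 2424.2 / 3916.2 ≈ 928.5 mm.
Far limit Df = s·(H − f)/(H − s) = 1500 × (2432.2 − 8) / (2432.2 − 1500) = 1500 × 2424.2 / 932.2 ≈ 3900.7 mm.
Depth of field = Df − Dn = 3900.7 − 928.5 ≈ 2972.2 mm ≈ 2.97 m.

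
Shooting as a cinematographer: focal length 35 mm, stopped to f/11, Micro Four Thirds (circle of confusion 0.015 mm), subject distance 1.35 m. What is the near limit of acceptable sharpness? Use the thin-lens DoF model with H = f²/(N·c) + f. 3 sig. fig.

Hyperfocal distance H = f²/(N·c) + f = 35²/(11 × 0.015) + 35 = 1225/0.165 + 35 ≈ 7459.2 mm ≈ 7.459 m.
Near limit Dn = s·(H − f)/(H + s − 2f) = 1350 × (7459.2 − 35) / (7459.2 + 1350 − 2 × 35) = 1350 × 7424.2 / 8739.2 ≈ 1146.9 mm ≈ 1.15 m.

1.15 m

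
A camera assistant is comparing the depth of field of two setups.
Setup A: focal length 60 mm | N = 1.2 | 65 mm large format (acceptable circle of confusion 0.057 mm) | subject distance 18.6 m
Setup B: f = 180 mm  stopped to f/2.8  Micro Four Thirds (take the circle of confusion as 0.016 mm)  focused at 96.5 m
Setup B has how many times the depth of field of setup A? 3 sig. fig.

1.75

Setup A: H = 60²/(1.2×0.057) + 60 ≈ 52691.6 mm; DoF = Df − Dn = 28715 − 13755 ≈ 14960 mm.
Setup B: H = 180²/(2.8×0.016) + 180 ≈ 723394.3 mm; DoF = Df − Dn = 111327 − 85158 ≈ 26169 mm.
Ratio = 26169 / 14960 ≈ 1.75.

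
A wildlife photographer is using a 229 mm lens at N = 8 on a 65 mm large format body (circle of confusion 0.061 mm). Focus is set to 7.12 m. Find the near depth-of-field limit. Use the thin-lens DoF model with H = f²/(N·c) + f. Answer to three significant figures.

6.69 m

Hyperfocal distance H = f²/(N·c) + f = 229²/(8 × 0.061) + 229 = 52441/0.488 + 229 ≈ 107690.1 mm ≈ 107.7 m.
Near limit Dn = s·(H − f)/(H + s − 2f) = 7120 × (107690.1 − 229) / (107690.1 + 7120 − 2 × 229) = 7120 × 107461.1 / 114352.1 ≈ 6690.9 mm ≈ 6.69 m.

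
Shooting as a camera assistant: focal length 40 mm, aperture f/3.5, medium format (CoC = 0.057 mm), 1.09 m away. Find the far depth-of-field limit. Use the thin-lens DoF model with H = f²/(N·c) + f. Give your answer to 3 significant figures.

1.25 m

Hyperfocal distance H = f²/(N·c) + f = 40²/(3.5 × 0.057) + 40 = 1600/0.1995 + 40 ≈ 8060.1 mm ≈ 8.060 m.
Far limit Df = s·(H − f)/(H − s) = 1090 × (8060.1 − 40) / (8060.1 − 1090) = 1090 × 8020.1 / 6970.1 ≈ 1254.2 mm ≈ 1.25 m.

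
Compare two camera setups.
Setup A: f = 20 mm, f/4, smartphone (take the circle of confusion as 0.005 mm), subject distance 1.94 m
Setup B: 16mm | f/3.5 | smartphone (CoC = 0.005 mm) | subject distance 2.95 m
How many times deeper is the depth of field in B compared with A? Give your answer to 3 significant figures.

3.28

Setup A: H = 20²/(4×0.005) + 20 ≈ 20020.0 mm; DoF = Df − Dn = 2146.02 − 1770.07 ≈ 375.95 mm.
Setup B: H = 16²/(3.5×0.005) + 16 ≈ 14644.6 mm; DoF = Df − Dn = 3690.1 − 2457.2 ≈ 1232.9 mm.
Ratio = 1232.9 / 375.95 ≈ 3.28.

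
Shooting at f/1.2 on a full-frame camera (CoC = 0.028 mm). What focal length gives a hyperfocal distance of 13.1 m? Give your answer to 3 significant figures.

From H = f²/(N·c) + f, with f ≪ H: f ≈ √(H·N·c) = √(13100 × 1.2 × 0.028) = √440.16 ≈ 20.98 mm.
The +f correction barely moves this — solving exactly, f² + N·c·f − N·c·H = 0 ⇒ f = (−N·c + √((N·c)² + 4·N·c·H))/2 = (−0.0336 + √1760.6)/2 ≈ 20.963 mm, so f ≈ 21.0 mm.

21.0 mm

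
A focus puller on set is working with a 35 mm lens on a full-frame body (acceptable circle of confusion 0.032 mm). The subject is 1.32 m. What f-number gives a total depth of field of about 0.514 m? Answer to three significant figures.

f/5.60

Write h = H − f = f²/(N·c). The thin-lens limits are Dn = s·h/(h + (s−f)) and Df = s·h/(h − (s−f)), so DoF = Df − Dn = 2·s·(s−f)·h / (h² − (s−f)²).
That is a quadratic in h: DoF·h² − 2·s·(s−f)·h − DoF·(s−f)² = 0 ⇒ h = (s−f)·(s + √(s² + DoF²)) / DoF = 1285 × (1320 + √(1320² + 514²)) / 514 = 1285 × (1320 + 1416.54) / 514 ≈ 6841.4 mm.
Then N = f²/(c·h) = 35² / (0.032 × 6841.4) = 1225 / 218.92 ≈ 5.60.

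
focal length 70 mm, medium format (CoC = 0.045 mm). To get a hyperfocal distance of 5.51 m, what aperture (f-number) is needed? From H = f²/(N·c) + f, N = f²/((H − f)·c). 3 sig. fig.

Rearrange H = f²/(N·c) + f for N: N = f² / ((H − f)·c).
N = 70² / ((5510 − 70) × 0.045) = 4900 / 244.8 ≈ 20.

f/20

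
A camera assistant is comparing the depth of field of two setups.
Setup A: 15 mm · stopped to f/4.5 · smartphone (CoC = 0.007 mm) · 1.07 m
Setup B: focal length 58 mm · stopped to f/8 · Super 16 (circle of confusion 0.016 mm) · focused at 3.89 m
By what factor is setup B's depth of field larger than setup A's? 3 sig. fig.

3.59

Setup A: H = 15²/(4.5×0.007) + 15 ≈ 7157.9 mm; DoF = Df − Dn = 1255.43 − 932.30 ≈ 323.13 mm.
Setup B: H = 58²/(8×0.016) + 58 ≈ 26339.2 mm; DoF = Df − Dn = 4554.0 − 3395.0 ≈ 1159.0 mm.
Ratio = 1159.0 / 323.13 ≈ 3.59.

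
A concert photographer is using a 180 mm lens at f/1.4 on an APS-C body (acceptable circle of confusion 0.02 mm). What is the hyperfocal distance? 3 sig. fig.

1160 m

Hyperfocal distance H = f²/(N·c) + f = 180²/(1.4 × 0.02) + 180 = 32400/0.028 + 180 ≈ 1157322.9 mm ≈ 1160 m.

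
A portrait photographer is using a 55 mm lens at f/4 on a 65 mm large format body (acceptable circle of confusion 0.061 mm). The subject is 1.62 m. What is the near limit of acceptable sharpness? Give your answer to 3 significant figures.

Hyperfocal distance H = f²/(N·c) + f = 55²/(4 × 0.061) + 55 = 3025/0.244 + 55 ≈ 12452.5 mm ≈ 12.45 m.
Near limit Dn = s·(H − f)/(H + s − 2f) = 1620 × (12452.5 − 55) / (12452.5 + 1620 − 2 × 55) = 1620 × 12397.5 / 13962.5 ≈ 1438.4 mm ≈ 1.44 m.

1.44 m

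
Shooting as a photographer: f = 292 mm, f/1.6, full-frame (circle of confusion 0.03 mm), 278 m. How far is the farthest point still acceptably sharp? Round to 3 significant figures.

Hyperfocal distance H = f²/(N·c) + f = 292²/(1.6 × 0.03) + 292 = 85264/0.048 + 292 ≈ 1776625.3 mm ≈ 1777 m.
Far limit Df = s·(H − f)/(H − s) = 278000 × (1776625.3 − 292) / (1776625.3 − 278000) = 278000 × 1776333.3 / 1498625.3 ≈ 329516 mm ≈ 330 m.

330 m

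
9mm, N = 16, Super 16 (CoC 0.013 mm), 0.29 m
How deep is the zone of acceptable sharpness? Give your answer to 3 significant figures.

Hyperfocal distance H = f²/(N·c) + f = 9²/(16 × 0.013) + 9 = 81/0.208 + 9 ≈ 398.4 mm ≈ 0.398 m.
Near limit Dn = s·(H − f)/(H + s − 2f) = 290 × (398.4 − 9) / (398.4 + 290 − 2 × 9) = 290 × 389.4 / 670.4 ≈ 168.45 mm.
Far limit Df = s·(H − f)/(H − s) = 290 × (398.4 − 9) / (398.4 − 290) = 290 × 389.4 / 108.4 ≈ 1041.59 mm.
Depth of field = Df − Dn = 1041.59 − 168.45 ≈ 873.14 mm ≈ 0.873 m.

0.873 m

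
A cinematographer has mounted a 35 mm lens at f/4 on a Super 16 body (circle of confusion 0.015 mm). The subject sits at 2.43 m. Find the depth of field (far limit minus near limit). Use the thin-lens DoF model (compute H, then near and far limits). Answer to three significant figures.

0.578 m

Hyperfocal distance H = f²/(N·c) + f = 35²/(4 × 0.015) + 35 = 1225/0.06 + 35 ≈ 20451.7 mm ≈ 20.45 m.
Near limit Dn = s·(H − f)/(H + s − 2f) = 2430 × (20451.7 − 35) / (20451.7 + 2430 − 2 × 35) = 2430 × 20416.7 / 22811.7 ≈ 2174.87 mm.
Far limit Df = s·(H − f)/(H − s) = 2430 × (20451.7 − 35) / (20451.7 − 2430) = 2430 × 20416.7 / 18021.7 ≈ 2752.94 mm.
Depth of field = Df − Dn = 2752.94 − 2174.87 ≈ 578.07 mm ≈ 0.578 m.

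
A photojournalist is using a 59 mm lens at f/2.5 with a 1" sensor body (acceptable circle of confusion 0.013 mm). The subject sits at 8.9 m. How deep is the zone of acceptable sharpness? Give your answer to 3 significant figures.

1.48 m

Hyperfocal distance H = f²/(N·c) + f = 59²/(2.5 × 0.013) + 59 = 3481/0.0325 + 59 ≈ 107166.7 mm ≈ 107.2 m.
Near limit Dn = s·(H − f)/(H + s − 2f) = 8900 × (107166.7 − 59) / (107166.7 + 8900 − 2 × 59) = 8900 × 107107.7 / 115948.7 ≈ 8221.4 mm.
Far limit Df = s·(H − f)/(H − s) = 8900 × (107166.7 − 59) / (107166.7 − 8900) = 8900 × 107107.7 / 98266.7 ≈ 9700.7 mm.
Depth of field = Df − Dn = 9700.7 − 8221.4 ≈ 1479.3 mm ≈ 1.48 m.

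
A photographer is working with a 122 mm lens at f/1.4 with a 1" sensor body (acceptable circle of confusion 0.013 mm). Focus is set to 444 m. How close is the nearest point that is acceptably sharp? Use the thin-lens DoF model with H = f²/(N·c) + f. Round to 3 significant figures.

Hyperfocal distance H = f²/(N·c) + f = 122²/(1.4 × 0.013) + 122 = 14884/0.0182 + 122 ≈ 817924.2 mm ≈ 817.9 m.
Near limit Dn = s·(H − f)/(H + s − 2f) = 444000 × (817924.2 − 122) / (817924.2 + 444000 − 2 × 122) = 444000 × 817802.2 / 1261680.2 ≈ 287794 mm ≈ 288 m.

288 m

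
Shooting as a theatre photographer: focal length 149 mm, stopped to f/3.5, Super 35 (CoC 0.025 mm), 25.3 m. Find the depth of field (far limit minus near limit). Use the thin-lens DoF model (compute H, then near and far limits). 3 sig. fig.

Hyperfocal distance H = f²/(N·c) + f = 149²/(3.5 × 0.025) + 149 = 22201/0.0875 + 149 ≈ 253874.7 mm ≈ 253.9 m.
Near limit Dn = s·(H − f)/(H + s − 2f) = 25300 × (253874.7 − 149) / (253874.7 + 25300 − 2 × 149) = 25300 × 253725.7 / 278876.7 ≈ 23018.3 mm.
Far limit Df = s·(H − f)/(H − s) = 25300 × (253874.7 − 149) / (253874.7 − 25300) = 25300 × 253725.7 / 228574.7 ≈ 28083.9 mm.
Depth of field = Df − Dn = 28083.9 − 23018.3 ≈ 5065.6 mm ≈ 5.07 m.

5.07 m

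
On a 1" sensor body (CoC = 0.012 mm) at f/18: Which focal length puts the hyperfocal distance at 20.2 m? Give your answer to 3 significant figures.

65.9 mm

From H = f²/(N·c) + f, with f ≪ H: f ≈ √(H·N·c) = √(20200 × 18 × 0.012) = √4363.2 ≈ 66.05 mm.
Exact: f² + N·c·f − N·c·H = 0 ⇒ f = (−N·c + √((N·c)² + 4·N·c·H))/2 = (−0.216 + √17453)/2 ≈ 65.947 mm ≈ 65.9 mm.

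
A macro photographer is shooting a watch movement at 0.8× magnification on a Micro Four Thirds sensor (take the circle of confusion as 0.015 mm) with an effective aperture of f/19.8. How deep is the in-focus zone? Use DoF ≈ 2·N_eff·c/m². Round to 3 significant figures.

At magnification m, DoF ≈ 2·N_eff·c/m² = 2 × 19.8 × 0.015 / 0.8² = 0.594 / 0.64 ≈ 0.928 mm.

0.928 mm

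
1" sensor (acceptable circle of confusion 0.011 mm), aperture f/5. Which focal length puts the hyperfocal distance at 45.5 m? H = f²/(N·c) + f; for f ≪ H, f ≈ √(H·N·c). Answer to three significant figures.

From H = f²/(N·c) + f, with f ≪ H: f ≈ √(H·N·c) = √(45500 × 5 × 0.011) = √2502.5 ≈ 50.02 mm.
The +f correction barely moves this — solving exactly, f² + N·c·f − N·c·H = 0 ⇒ f = (−N·c + √((N·c)² + 4·N·c·H))/2 = (−0.055 + √10010)/2 ≈ 49.998 mm, so f ≈ 50.0 mm.

50.0 mm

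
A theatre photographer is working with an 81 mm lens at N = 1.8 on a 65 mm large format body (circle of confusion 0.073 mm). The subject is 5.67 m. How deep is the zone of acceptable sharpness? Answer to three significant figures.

1.29 m

Hyperfocal distance H = f²/(N·c) + f = 81²/(1.8 × 0.073) + 81 = 6561/0.1314 + 81 ≈ 50012.5 mm ≈ 50.01 m.
Near limit Dn = s·(H − f)/(H + s − 2f) = 5670 × (50012.5 − 81) / (50012.5 + 5670 − 2 × 81) = 5670 × 49931.5 / 55520.5 ≈ 5099.2 mm.
Far limit Df = s·(H − f)/(H − s) = 5670 × (50012.5 − 81) / (50012.5 − 5670) = 5670 × 49931.5 / 44342.5 ≈ 6384.7 mm.
Depth of field = Df − Dn = 6384.7 − 5099.2 ≈ 1285.5 mm ≈ 1.29 m.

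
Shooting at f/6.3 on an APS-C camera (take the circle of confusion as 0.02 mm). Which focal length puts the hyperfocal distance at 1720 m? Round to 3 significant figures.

465 mm

From H = f²/(N·c) + f, with f ≪ H: f ≈ √(H·N·c) = √(1720000 × 6.3 × 0.02) = √216720 ≈ 465.5 mm.
Exact: f² + N·c·f − N·c·H = 0 ⇒ f = (−N·c + √((N·c)² + 4·N·c·H))/2 = (−0.126 + √866880)/2 ≈ 465.47 mm ≈ 465 mm.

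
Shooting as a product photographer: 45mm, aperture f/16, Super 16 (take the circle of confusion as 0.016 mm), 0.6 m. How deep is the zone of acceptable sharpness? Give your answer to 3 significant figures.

Hyperfocal distance H = f²/(N·c) + f = 45²/(16 × 0.016) + 45 = 2025/0.256 + 45 ≈ 7955.2 mm ≈ 7.955 m.
Near limit Dn = s·(H − f)/(H + s − 2f) = 600 × (7955.2 − 45) / (7955.2 + 600 − 2 × 45) = 600 × 7910.2 / 8465.2 ≈ 560.662 mm.
Far limit Df = s·(H − f)/(H − s) = 600 × (7955.2 − 45) / (7955.2 − 600) = 600 × 7910.2 / 7355.2 ≈ 645.274 mm.
Depth of field = Df − Dn = 645.274 − 560.662 ≈ 84.612 mm.

84.6 mm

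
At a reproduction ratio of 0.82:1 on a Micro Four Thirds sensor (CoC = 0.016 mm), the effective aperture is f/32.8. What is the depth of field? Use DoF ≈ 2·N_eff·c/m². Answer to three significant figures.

At magnification m, DoF ≈ 2·N_eff·c/m² = 2 × 32.8 × 0.016 / 0.82² = 1.05 / 0.6724 ≈ 1.56 mm.

1.56 mm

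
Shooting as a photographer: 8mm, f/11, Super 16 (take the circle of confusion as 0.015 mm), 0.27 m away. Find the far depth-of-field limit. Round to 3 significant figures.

0.832 m

Hyperfocal distance H = f²/(N·c) + f = 8²/(11 × 0.015) + 8 = 64/0.165 + 8 ≈ 395.9 mm ≈ 0.396 m.
Far limit Df = s·(H − f)/(H − s) = 270 × (395.9 − 8) / (395.9 − 270) = 270 × 387.9 / 125.9 ≈ 831.97 mm ≈ 0.832 m.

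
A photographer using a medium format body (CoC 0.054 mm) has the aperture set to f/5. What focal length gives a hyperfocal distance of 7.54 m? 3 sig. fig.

45.0 mm

From H = f²/(N·c) + f, with f ≪ H: f ≈ √(H·N·c) = √(7540 × 5 × 0.054) = √2035.8 ≈ 45.12 mm.
Exact: f² + N·c·f − N·c·H = 0 ⇒ f = (−N·c + √((N·c)² + 4·N·c·H))/2 = (−0.27 + √8143.3)/2 ≈ 44.985 mm ≈ 45.0 mm.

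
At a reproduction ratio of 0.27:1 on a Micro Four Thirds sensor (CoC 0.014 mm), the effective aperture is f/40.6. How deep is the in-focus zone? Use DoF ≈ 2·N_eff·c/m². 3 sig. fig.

At magnification m, DoF ≈ 2·N_eff·c/m² = 2 × 40.6 × 0.014 / 0.27² = 1.137 / 0.0729 ≈ 15.6 mm.

15.6 mm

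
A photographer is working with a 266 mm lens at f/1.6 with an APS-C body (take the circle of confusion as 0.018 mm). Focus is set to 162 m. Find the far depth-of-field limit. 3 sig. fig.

Hyperfocal distance H = f²/(N·c) + f = 266²/(1.6 × 0.018) + 266 = 70756/0.0288 + 266 ≈ 2457071.6 mm ≈ 2457 m.
Far limit Df = s·(H − f)/(H − s) = 162000 × (2457071.6 − 266) / (2457071.6 − 162000) = 162000 × 2456805.6 / 2295071.6 ≈ 173416 mm ≈ 173 m.

173 m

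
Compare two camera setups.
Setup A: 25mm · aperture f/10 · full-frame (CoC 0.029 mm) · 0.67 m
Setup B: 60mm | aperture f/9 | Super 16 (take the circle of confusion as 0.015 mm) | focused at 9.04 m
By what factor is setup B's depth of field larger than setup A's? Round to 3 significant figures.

15.6

Setup A: H = 25²/(10×0.029) + 25 ≈ 2180.2 mm; DoF = Df − Dn = 956.16 − 515.67 ≈ 440.49 mm.
Setup B: H = 60²/(9×0.015) + 60 ≈ 26726.7 mm; DoF = Df − Dn = 13629.9 − 6762.7 ≈ 6867.2 mm.
Ratio = 6867.2 / 440.49 ≈ 15.6.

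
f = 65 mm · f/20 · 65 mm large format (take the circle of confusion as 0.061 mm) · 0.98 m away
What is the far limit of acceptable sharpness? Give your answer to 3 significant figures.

Hyperfocal distance H = f²/(N·c) + f = 65²/(20 × 0.061) + 65 = 4225/1.22 + 65 ≈ 3528.1 mm ≈ 3.528 m.
Far limit Df = s·(H − f)/(H − s) = 980 × (3528.1 − 65) / (3528.1 − 980) = 980 × 3463.1 / 2548.1 ≈ 1331.9 mm ≈ 1.33 m.

1.33 m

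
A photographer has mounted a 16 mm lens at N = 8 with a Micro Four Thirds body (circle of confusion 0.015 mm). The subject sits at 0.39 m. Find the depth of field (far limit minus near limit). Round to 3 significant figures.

Hyperfocal distance H = f²/(N·c) + f = 16²/(8 × 0.015) + 16 = 256/0.12 + 16 ≈ 2149.3 mm ≈ 2.149 m.
Near limit Dn = s·(H − f)/(H + s − 2f) = 390 × (2149.3 − 16) / (2149.3 + 390 − 2 × 16) = 390 × 2133.3 / 2507.3 ≈ 331.83 mm.
Far limit Df = s·(H − f)/(H − s) = 390 × (2149.3 − 16) / (2149.3 − 390) = 390 × 2133.3 / 1759.3 ≈ 472.91 mm.
Depth of field = Df − Dn = 472.91 − 331.83 ≈ 141.08 mm.

141 mm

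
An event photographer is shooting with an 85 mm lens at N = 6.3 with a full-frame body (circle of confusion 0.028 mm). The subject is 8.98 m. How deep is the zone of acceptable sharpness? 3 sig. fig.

4.09 m

Hyperfocal distance H = f²/(N·c) + f = 85²/(6.3 × 0.028) + 85 = 7225/0.1764 + 85 ≈ 41043.0 mm ≈ 41.04 m.
Near limit Dn = s·(H − f)/(H + s − 2f) = 8980 × (41043.0 − 85) / (41043.0 + 8980 − 2 × 85) = 8980 × 40958.0 / 49853.0 ≈ 7377.7 mm.
Far limit Df = s·(H − f)/(H − s) = 8980 × (41043.0 − 85) / (41043.0 − 8980) = 8980 × 40958.0 / 32063.0 ≈ 11471.3 mm.
Depth of field = Df − Dn = 11471.3 − 7377.7 ≈ 4093.6 mm ≈ 4.09 m.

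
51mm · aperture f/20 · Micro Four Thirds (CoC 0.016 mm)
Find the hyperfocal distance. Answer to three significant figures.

Hyperfocal distance H = f²/(N·c) + f = 51²/(20 × 0.016) + 51 = 2601/0.32 + 51 ≈ 8179.1 mm ≈ 8.18 m.

8.18 m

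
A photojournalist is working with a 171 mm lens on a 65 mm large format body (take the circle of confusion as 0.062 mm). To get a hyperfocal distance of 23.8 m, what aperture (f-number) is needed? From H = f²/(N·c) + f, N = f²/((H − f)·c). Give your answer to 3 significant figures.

Rearrange H = f²/(N·c) + f for N: N = f² / ((H − f)·c).
N = 171² / ((23800 − 171) × 0.062) = 29241 / 1465 ≈ 20.

f/20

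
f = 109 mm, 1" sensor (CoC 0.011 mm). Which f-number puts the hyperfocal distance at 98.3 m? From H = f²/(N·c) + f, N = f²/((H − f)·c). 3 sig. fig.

Rearrange H = f²/(N·c) + f for N: N = f² / ((H − f)·c).
N = 109² / ((98300 − 109) × 0.011) = 11881 / 1080 ≈ 11.

f/11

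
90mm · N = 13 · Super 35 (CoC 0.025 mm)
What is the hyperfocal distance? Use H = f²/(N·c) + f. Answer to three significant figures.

Hyperfocal distance H = f²/(N·c) + f = 90²/(13 × 0.025) + 90 = 8100/0.325 + 90 ≈ 25013.1 mm ≈ 25.0 m.

25.0 m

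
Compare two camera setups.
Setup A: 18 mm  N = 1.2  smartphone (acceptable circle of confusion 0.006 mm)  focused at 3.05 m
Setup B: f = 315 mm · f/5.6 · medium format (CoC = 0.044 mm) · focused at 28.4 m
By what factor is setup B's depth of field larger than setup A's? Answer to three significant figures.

Setup A: H = 18²/(1.2×0.006) + 18 ≈ 45018.0 mm; DoF = Df − Dn = 3270.35 − 2857.47 ≈ 412.88 mm.
Setup B: H = 315²/(5.6×0.044) + 315 ≈ 403013.9 mm; DoF = Df − Dn = 30529.2 − 26548.5 ≈ 3980.7 mm.
Ratio = 3980.7 / 412.88 ≈ 9.64.

9.64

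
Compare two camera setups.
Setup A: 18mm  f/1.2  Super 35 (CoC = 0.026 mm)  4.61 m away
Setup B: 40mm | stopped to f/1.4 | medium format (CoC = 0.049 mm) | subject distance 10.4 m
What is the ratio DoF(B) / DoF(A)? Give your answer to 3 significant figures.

Setup A: H = 18²/(1.2×0.026) + 18 ≈ 10402.6 mm; DoF = Df − Dn = 8264.5 − 3196.5 ≈ 5068.0 mm.
Setup B: H = 40²/(1.4×0.049) + 40 ≈ 23363.6 mm; DoF = Df − Dn = 18711 − 7201 ≈ 11510 mm.
Ratio = 11510 / 5068.0 ≈ 2.27.

2.27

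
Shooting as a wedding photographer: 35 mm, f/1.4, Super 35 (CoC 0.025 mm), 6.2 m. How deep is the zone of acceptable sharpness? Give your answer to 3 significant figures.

Hyperfocal distance H = f²/(N·c) + f = 35²/(1.4 × 0.025) + 35 = 1225/0.035 + 35 ≈ 35035.0 mm ≈ 35.03 m.
Near limit Dn = s·(H − f)/(H + s − 2f) = 6200 × (35035.0 − 35) / (35035.0 + 6200 − 2 × 35) = 6200 × 35000.0 / 41165.0 ≈ 5271.5 mm.
Far limit Df = s·(H − f)/(H − s) = 6200 × (35035.0 − 35) / (35035.0 − 6200) = 6200 × 35000.0 / 28835.0 ≈ 7525.6 mm.
Depth of field = Df − Dn = 7525.6 − 5271.5 ≈ 2254.1 mm ≈ 2.25 m.

2.25 m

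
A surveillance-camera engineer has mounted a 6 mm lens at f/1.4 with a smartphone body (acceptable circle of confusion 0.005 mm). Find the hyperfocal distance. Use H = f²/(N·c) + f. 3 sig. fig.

5.15 m

Hyperfocal distance H = f²/(N·c) + f = 6²/(1.4 × 0.005) + 6 = 36/0.007 + 6 ≈ 5148.9 mm ≈ 5.15 m.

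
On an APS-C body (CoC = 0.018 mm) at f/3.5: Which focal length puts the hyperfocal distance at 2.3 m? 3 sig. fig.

12.0 mm

From H = f²/(N·c) + f, with f ≪ H: f ≈ √(H·N·c) = √(2300 × 3.5 × 0.018) = √144.90 ≈ 12.04 mm.
The +f correction barely moves this — solving exactly, f² + N·c·f − N·c·H = 0 ⇒ f = (−N·c + √((N·c)² + 4·N·c·H))/2 = (−0.063 + √579.60)/2 ≈ 12.006 mm, so f ≈ 12.0 mm.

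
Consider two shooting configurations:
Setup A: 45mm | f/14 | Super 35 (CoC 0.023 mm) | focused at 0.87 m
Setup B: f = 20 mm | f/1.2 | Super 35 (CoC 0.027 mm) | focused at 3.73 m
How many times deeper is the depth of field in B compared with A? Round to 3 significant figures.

Setup A: H = 45²/(14×0.023) + 45 ≈ 6333.8 mm; DoF = Df − Dn = 1001.36 − 769.10 ≈ 232.26 mm.
Setup B: H = 20²/(1.2×0.027) + 20 ≈ 12365.7 mm; DoF = Df − Dn = 5332.5 − 2868.1 ≈ 2464.4 mm.
Ratio = 2464.4 / 232.26 ≈ 10.6.

10.6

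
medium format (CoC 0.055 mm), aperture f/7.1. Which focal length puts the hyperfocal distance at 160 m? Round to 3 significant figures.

250 mm

From H = f²/(N·c) + f, with f ≪ H: f ≈ √(H·N·c) = √(160000 × 7.1 × 0.055) = √62480 ≈ 250.0 mm.
The +f correction barely moves this — solving exactly, f² + N·c·f − N·c·H = 0 ⇒ f = (−N·c + √((N·c)² + 4·N·c·H))/2 = (−0.3905 + √249920)/2 ≈ 249.76 mm, so f ≈ 250 mm.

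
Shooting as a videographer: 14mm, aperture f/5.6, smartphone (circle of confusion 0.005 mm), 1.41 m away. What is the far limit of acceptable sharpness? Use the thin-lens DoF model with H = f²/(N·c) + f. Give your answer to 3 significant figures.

Hyperfocal distance H = f²/(N·c) + f = 14²/(5.6 × 0.005) + 14 = 196/0.028 + 14 ≈ 7014.0 mm ≈ 7.014 m.
Far limit Df = s·(H − f)/(H − s) = 1410 × (7014.0 − 14) / (7014.0 − 1410) = 1410 × 7000.0 / 5604.0 ≈ 1761.2 mm ≈ 1.76 m.

1.76 m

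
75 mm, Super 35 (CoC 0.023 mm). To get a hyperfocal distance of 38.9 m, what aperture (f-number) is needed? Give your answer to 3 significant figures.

f/6.30

Rearrange H = f²/(N·c) + f for N: N = f² / ((H − f)·c).
N = 75² / ((38900 − 75) × 0.023) = 5625 / 893.0 ≈ 6.30.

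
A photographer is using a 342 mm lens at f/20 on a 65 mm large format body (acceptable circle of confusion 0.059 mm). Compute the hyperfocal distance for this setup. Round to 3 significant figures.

Hyperfocal distance H = f²/(N·c) + f = 342²/(20 × 0.059) + 342 = 116964/1.18 + 342 ≈ 99464.0 mm ≈ 99.5 m.

99.5 m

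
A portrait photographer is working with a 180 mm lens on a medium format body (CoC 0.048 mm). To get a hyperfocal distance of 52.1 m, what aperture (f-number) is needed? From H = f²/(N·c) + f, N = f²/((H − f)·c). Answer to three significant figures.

f/13

Rearrange H = f²/(N·c) + f for N: N = f² / ((H − f)·c).
N = 180² / ((52100 − 180) × 0.048) = 32400 / 2492 ≈ 13.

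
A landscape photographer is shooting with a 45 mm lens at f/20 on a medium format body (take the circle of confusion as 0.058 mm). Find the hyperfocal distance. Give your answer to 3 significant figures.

Hyperfocal distance H = f²/(N·c) + f = 45²/(20 × 0.058) + 45 = 2025/1.16 + 45 ≈ 1790.7 mm ≈ 1.79 m.

1.79 m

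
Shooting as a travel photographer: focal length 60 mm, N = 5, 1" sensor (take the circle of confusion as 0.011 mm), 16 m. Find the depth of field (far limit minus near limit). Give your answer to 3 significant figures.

8.28 m

Hyperfocal distance H = f²/(N·c) + f = 60²/(5 × 0.011) + 60 = 3600/0.055 + 60 ≈ 65514.5 mm ≈ 65.51 m.
Near limit Dn = s·(H − f)/(H + s − 2f) = 16000 × (65514.5 − 60) / (65514.5 + 16000 − 2 × 60) = 16000 × 65454.5 / 81394.5 ≈ 12866.6 mm.
Far limit Df = s·(H − f)/(H − s) = 16000 × (65514.5 − 60) / (65514.5 − 16000) = 16000 × 65454.5 / 49514.5 ≈ 21150.8 mm.
Depth of field = Df − Dn = 21150.8 − 12866.6 ≈ 8284.2 mm ≈ 8.28 m.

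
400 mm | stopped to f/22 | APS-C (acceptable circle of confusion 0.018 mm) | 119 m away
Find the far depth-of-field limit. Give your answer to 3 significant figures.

Hyperfocal distance H = f²/(N·c) + f = 400²/(22 × 0.018) + 400 = 160000/0.396 + 400 ≈ 404440.4 mm ≈ 404.4 m.
Far limit Df = s·(H − f)/(H − s) = 119000 × (404440.4 − 400) / (404440.4 − 119000) = 119000 × 404040.4 / 285440.4 ≈ 168444 mm ≈ 168 m.

168 m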